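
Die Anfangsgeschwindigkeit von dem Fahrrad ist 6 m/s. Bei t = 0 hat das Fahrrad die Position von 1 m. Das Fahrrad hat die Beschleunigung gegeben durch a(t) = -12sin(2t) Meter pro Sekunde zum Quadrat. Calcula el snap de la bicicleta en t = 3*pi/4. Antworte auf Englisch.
Starting from acceleration a(t) = -12·sin(2·t), we take 2 derivatives. Taking d/dt of a(t), we find j(t) = -24·cos(2·t). The derivative of jerk gives snap: s(t) = 48·sin(2·t). From the given snap equation s(t) = 48·sin(2·t), we substitute t = 3*pi/4 to get s = -48.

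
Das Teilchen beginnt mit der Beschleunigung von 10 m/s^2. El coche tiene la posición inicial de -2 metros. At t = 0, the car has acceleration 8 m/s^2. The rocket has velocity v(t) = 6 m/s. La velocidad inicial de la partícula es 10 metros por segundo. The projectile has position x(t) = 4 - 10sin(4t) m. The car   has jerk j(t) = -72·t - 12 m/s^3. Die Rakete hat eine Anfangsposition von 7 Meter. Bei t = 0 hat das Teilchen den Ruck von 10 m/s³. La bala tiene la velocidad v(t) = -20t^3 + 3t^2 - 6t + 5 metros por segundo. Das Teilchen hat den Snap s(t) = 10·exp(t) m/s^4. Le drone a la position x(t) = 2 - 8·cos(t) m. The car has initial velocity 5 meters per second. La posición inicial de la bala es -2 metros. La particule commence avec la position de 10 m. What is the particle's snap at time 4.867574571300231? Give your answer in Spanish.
Usando s(t) = 10·exp(t) y sustituyendo t = 4.867574571300231, encontramos s = 1300.05215814435.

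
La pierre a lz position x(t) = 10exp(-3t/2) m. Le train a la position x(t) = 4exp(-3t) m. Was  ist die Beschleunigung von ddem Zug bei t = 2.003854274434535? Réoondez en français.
En partant de la position x(t) = 4·exp(-3·t), nous prenons 2 dérivées. En dérivant la position, nous obtenons la vitesse: v(t) = -12·exp(-3·t). La dérivée de la vitesse donne l'accélération: a(t) = 36·exp(-3·t). En utilisant a(t) = 36·exp(-3·t) et en substituant t = 2.003854274434535, nous trouvons a = 0.0882092113059164.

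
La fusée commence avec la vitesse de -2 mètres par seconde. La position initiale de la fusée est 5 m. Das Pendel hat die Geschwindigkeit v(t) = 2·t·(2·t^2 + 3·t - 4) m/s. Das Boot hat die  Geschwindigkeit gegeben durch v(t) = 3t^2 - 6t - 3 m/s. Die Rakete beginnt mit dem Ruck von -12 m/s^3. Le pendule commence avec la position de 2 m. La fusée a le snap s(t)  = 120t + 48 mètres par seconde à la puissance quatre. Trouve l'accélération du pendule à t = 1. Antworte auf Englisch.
We must differentiate our velocity equation v(t) = 2·t·(2·t^2 + 3·t - 4) 1 time. Taking d/dt of v(t), we find a(t) = 4·t^2 + 2·t·(4·t + 3) + 6·t - 8. Using a(t) = 4·t^2 + 2·t·(4·t + 3) + 6·t - 8 and substituting t = 1, we find a = 16.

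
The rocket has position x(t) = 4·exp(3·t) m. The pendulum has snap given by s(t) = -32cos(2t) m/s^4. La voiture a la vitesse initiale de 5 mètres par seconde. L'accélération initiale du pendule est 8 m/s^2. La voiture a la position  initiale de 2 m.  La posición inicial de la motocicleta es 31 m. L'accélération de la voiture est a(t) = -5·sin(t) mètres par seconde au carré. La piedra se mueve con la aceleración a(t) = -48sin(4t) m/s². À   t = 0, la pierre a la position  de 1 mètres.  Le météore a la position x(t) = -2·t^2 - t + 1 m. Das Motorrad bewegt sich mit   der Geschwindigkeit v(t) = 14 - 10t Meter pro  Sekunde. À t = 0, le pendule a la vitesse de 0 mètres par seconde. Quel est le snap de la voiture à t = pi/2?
Pour résoudre ceci, nous devons prendre 2 dérivées de notre équation de l'accélération a(t) = -5·sin(t). En prenant d/dt de a(t), nous trouvons j(t) = -5·cos(t). En dérivant le jerk, nous obtenons le snap: s(t) = 5·sin(t). De l'équation du snap s(t) = 5·sin(t), nous substituons t = pi/2 pour obtenir s = 5.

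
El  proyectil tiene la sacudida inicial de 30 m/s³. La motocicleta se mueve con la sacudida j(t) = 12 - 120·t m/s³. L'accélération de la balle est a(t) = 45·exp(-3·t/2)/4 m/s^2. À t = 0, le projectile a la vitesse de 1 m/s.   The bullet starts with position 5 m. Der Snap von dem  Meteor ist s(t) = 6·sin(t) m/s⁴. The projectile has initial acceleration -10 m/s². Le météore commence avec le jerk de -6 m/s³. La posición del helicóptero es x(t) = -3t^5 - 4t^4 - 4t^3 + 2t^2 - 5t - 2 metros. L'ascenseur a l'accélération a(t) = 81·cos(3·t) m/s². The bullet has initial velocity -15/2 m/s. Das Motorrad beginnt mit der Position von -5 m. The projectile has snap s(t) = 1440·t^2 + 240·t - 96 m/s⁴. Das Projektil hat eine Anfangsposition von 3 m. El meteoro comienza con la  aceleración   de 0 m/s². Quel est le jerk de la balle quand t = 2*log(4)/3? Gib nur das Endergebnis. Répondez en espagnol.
La sacudida en t = 2*log(4)/3 es j = -135/32.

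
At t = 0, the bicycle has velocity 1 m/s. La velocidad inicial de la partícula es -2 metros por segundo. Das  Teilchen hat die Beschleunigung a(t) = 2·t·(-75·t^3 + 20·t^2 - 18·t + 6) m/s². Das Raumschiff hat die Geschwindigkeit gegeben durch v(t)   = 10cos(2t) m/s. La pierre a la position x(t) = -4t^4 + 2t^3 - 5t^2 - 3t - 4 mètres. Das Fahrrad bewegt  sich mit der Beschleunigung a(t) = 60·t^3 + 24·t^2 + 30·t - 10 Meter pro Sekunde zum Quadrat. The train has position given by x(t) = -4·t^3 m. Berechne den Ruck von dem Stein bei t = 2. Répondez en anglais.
To solve this, we need to take 3 derivatives of our position equation x(t) = -4·t^4 + 2·t^3 - 5·t^2 - 3·t - 4. Taking d/dt of x(t), we find v(t) = -16·t^3 + 6·t^2 - 10·t - 3. Taking d/dt of v(t), we find a(t) = -48·t^2 + 12·t - 10. The derivative of acceleration gives jerk: j(t) = 12 - 96·t. From the given jerk equation j(t) = 12 - 96·t, we substitute t = 2 to get j = -180.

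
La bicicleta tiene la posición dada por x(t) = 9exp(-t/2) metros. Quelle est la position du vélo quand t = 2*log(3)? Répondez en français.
En utilisant x(t) = 9·exp(-t/2) et en substituant t = 2*log(3), nous trouvons x = 3.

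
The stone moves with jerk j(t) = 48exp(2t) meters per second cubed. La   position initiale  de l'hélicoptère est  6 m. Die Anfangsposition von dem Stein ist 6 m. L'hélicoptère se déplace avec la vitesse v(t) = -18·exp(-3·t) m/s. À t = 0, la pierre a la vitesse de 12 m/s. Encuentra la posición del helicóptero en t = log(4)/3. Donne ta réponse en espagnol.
Necesitamos integrar nuestra ecuación de la velocidad v(t) = -18·exp(-3·t) 1 vez. Tomando ∫v(t)dt y aplicando x(0) = 6, encontramos x(t) = 6·exp(-3·t). Tenemos la posición x(t) = 6·exp(-3·t). Sustituyendo t = log(4)/3: x(log(4)/3) = 3/2.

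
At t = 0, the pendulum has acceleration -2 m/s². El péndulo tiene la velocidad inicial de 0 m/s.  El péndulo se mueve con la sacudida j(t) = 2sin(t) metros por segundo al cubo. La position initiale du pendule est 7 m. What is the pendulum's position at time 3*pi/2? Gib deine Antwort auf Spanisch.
Necesitamos integrar nuestra ecuación de la sacudida j(t) = 2·sin(t) 3 veces. La antiderivada de la sacudida es la aceleración. Usando a(0) = -2, obtenemos a(t) = -2·cos(t). La integral de la aceleración, con v(0) = 0, da la velocidad: v(t) = -2·sin(t). La antiderivada de la velocidad es la posición. Usando x(0) = 7, obtenemos x(t) = 2·cos(t) + 5. Usando x(t) = 2·cos(t) + 5 y sustituyendo t = 3*pi/2, encontramos x = 5.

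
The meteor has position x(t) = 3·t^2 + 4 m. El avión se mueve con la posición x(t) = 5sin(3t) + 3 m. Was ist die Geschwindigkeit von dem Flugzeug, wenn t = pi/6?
Ausgehend von der Position x(t) = 5·sin(3·t) + 3, nehmen wir 1 Ableitung. Mit d/dt von x(t) finden wir v(t) = 15·cos(3·t). Wir haben die Geschwindigkeit v(t) = 15·cos(3·t). Durch Einsetzen von t = pi/6: v(pi/6) = 0.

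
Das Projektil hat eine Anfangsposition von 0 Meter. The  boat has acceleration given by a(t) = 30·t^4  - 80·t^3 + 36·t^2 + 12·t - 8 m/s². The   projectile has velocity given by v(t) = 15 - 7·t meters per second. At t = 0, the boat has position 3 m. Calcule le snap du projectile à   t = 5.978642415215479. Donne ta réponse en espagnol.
Para resolver esto, necesitamos tomar 3 derivadas de nuestra ecuación de la velocidad v(t) = 15 - 7·t. Tomando d/dt de v(t), encontramos a(t) = -7. Tomando d/dt de a(t), encontramos j(t) = 0. Derivando la sacudida, obtenemos el snap: s(t) = 0. De la ecuación del snap s(t) = 0, sustituimos t = 5.978642415215479 para obtener s = 0.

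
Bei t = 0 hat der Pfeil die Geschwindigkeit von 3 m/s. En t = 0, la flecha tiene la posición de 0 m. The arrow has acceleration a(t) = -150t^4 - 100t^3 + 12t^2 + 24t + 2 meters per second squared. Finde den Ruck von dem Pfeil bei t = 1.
Wir müssen unsere Gleichung für die Beschleunigung a(t) = -150·t^4 - 100·t^3 + 12·t^2 + 24·t + 2 1-mal ableiten. Die Ableitung von der Beschleunigung ergibt den Ruck: j(t) = -600·t^3 - 300·t^2 + 24·t + 24. Wir haben den Ruck j(t) = -600·t^3 - 300·t^2 + 24·t + 24. Durch Einsetzen von t = 1: j(1) = -852.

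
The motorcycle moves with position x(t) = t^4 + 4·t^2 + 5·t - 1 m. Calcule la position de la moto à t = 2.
De l'équation de la position x(t) = t^4 + 4·t^2 + 5·t - 1, nous substituons t = 2 pour obtenir x = 41.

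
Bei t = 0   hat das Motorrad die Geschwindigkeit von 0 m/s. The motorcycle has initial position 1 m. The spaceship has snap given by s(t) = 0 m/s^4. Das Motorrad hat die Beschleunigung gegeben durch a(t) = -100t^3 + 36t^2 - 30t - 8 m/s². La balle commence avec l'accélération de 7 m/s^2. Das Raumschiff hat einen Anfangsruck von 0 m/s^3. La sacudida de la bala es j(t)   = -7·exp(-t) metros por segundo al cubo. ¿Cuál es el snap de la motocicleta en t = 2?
Partiendo de la aceleración a(t) = -100·t^3 + 36·t^2 - 30·t - 8, tomamos 2 derivadas. La derivada de la aceleración da la sacudida: j(t) = -300·t^2 + 72·t - 30. Tomando d/dt de j(t), encontramos s(t) = 72 - 600·t. De la ecuación del snap s(t) = 72 - 600·t, sustituimos t = 2 para obtener s = -1128.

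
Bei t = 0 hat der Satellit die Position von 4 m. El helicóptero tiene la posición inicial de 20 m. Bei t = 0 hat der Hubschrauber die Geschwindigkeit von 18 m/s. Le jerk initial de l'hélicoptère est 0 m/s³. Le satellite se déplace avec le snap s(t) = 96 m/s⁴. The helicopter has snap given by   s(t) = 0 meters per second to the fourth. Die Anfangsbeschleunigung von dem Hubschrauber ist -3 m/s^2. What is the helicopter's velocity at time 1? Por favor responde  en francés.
Pour résoudre ceci, nous devons prendre 3 intégrales de notre équation du snap s(t) = 0. La primitive du snap est le jerk. En utilisant j(0) = 0, nous obtenons j(t) = 0. En prenant ∫j(t)dt et en appliquant a(0) = -3, nous trouvons a(t) = -3. En prenant ∫a(t)dt et en appliquant v(0) = 18, nous trouvons v(t) = 18 - 3·t. Nous avons la vitesse v(t) = 18 - 3·t. En substituant t = 1: v(1) = 15.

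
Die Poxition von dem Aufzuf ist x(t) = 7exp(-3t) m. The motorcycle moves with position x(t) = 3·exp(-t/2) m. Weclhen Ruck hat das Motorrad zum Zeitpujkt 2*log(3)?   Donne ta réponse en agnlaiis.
To solve this, we need to take 3 derivatives of our position equation x(t) = 3·exp(-t/2). Taking d/dt of x(t), we find v(t) = -3·exp(-t/2)/2. Differentiating velocity, we get acceleration: a(t) = 3·exp(-t/2)/4. The derivative of acceleration gives jerk: j(t) = -3·exp(-t/2)/8. From the given jerk equation j(t) = -3·exp(-t/2)/8, we substitute t = 2*log(3) to get j = -1/8.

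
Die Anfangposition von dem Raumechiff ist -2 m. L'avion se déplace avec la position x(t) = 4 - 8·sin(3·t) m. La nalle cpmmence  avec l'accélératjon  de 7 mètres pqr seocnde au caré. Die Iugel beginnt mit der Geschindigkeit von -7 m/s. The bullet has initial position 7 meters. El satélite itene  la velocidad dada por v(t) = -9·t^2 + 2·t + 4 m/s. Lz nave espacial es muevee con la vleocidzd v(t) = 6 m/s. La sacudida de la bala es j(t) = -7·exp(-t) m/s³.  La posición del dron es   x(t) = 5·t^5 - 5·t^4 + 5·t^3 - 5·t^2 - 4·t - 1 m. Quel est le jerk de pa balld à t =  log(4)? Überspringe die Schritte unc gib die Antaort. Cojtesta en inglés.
At t = log(4), j = -7/4.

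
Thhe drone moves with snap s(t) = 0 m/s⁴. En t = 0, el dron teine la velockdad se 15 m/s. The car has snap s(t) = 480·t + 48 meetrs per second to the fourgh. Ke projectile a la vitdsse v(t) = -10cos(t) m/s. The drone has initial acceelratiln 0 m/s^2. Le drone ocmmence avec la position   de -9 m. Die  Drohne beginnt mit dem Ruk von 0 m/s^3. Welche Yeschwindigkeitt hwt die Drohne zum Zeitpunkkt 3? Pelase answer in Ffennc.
En partant du snap s(t) = 0, nous prenons 3 intégrales. L'intégrale du snap est le jerk. En utilisant j(0) = 0, nous obtenons j(t) = 0. L'intégrale du jerk est l'accélération. En utilisant a(0) = 0, nous obtenons a(t) = 0. En intégrant l'accélération et en utilisant la condition initiale v(0) = 15, nous obtenons v(t) = 15. Nous avons la vitesse v(t) = 15. En substituant t = 3: v(3) = 15.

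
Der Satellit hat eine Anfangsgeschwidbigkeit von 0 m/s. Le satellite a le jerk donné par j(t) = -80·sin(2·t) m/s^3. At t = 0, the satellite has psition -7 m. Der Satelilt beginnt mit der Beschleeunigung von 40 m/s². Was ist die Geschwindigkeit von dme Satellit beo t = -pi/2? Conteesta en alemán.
Wir müssen unsere Gleichung für den Ruck j(t) = -80·sin(2·t) 2-mal integrieren. Das Integral von dem Ruck, mit a(0) = 40, ergibt die Beschleunigung: a(t) = 40·cos(2·t). Mit ∫a(t)dt und Anwendung von v(0) = 0, finden wir v(t) = 20·sin(2·t). Mit v(t) = 20·sin(2·t) und Einsetzen von t = -pi/2, finden wir v = 0.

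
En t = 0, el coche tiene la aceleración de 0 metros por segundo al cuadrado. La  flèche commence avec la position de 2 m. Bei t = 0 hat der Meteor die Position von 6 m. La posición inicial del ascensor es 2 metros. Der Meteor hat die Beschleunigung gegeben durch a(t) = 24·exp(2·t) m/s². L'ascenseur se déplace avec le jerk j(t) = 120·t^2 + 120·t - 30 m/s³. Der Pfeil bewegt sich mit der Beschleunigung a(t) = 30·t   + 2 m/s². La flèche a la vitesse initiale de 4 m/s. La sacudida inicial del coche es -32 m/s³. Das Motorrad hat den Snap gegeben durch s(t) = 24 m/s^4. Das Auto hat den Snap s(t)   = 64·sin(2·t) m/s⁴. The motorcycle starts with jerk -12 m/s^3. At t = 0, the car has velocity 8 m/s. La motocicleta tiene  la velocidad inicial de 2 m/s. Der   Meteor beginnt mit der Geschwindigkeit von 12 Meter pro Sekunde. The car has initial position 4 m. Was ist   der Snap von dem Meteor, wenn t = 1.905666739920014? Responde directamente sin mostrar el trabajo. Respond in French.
Le snap à t = 1.905666739920014 est s = 4340.22587776398.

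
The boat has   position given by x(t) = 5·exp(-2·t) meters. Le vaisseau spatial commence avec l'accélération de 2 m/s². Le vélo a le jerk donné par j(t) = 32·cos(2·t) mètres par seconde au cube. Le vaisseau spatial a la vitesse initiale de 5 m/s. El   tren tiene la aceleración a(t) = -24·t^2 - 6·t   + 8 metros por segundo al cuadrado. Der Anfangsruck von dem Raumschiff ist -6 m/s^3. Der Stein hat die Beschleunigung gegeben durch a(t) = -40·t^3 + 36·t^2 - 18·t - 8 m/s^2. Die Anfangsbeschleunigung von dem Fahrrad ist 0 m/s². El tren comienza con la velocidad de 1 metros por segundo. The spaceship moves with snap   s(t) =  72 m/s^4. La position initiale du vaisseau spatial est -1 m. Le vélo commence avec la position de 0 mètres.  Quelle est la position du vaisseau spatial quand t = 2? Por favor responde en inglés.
To find the answer, we compute 4 antiderivatives of s(t) = 72. The antiderivative of snap, with j(0) = -6, gives jerk: j(t) = 72·t - 6. Finding the integral of j(t) and using a(0) = 2: a(t) = 36·t^2 - 6·t + 2. The antiderivative of acceleration, with v(0) = 5, gives velocity: v(t) = 12·t^3 - 3·t^2 + 2·t + 5. Integrating velocity and using the initial condition x(0) = -1, we get x(t) = 3·t^4 - t^3 + t^2 + 5·t - 1. Using x(t) = 3·t^4 - t^3 + t^2 + 5·t - 1 and substituting t = 2, we find x = 53.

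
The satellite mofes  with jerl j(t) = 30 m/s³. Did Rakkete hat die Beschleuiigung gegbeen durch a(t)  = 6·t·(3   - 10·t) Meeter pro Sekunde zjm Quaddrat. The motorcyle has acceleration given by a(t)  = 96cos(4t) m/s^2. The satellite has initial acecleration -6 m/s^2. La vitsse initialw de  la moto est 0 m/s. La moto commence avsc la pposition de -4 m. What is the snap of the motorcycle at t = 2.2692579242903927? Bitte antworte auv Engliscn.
We must differentiate our acceleration equation a(t) = 96·cos(4·t) 2 times. Differentiating acceleration, we get jerk: j(t) = -384·sin(4·t). Differentiating jerk, we get snap: s(t) = -1536·cos(4·t). From the given snap equation s(t) = -1536·cos(4·t), we substitute t = 2.2692579242903927 to get s = 1444.05984425580.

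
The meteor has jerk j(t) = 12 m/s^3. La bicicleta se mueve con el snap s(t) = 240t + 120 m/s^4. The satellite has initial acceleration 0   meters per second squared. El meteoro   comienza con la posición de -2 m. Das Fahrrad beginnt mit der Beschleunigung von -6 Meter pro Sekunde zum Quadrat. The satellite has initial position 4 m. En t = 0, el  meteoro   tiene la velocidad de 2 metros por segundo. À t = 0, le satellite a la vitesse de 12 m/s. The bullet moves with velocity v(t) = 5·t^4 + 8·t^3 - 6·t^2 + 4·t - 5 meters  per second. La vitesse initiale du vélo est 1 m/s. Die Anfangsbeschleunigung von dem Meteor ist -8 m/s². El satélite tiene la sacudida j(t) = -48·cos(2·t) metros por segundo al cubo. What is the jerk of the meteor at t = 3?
We have jerk j(t) = 12. Substituting t = 3: j(3) = 12.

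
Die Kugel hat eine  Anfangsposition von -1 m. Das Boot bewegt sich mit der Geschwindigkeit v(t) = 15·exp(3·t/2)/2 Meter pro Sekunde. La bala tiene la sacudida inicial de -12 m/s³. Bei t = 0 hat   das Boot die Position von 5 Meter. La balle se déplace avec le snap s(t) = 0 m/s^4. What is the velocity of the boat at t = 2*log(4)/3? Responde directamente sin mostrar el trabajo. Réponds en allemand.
v(2*log(4)/3) = 30.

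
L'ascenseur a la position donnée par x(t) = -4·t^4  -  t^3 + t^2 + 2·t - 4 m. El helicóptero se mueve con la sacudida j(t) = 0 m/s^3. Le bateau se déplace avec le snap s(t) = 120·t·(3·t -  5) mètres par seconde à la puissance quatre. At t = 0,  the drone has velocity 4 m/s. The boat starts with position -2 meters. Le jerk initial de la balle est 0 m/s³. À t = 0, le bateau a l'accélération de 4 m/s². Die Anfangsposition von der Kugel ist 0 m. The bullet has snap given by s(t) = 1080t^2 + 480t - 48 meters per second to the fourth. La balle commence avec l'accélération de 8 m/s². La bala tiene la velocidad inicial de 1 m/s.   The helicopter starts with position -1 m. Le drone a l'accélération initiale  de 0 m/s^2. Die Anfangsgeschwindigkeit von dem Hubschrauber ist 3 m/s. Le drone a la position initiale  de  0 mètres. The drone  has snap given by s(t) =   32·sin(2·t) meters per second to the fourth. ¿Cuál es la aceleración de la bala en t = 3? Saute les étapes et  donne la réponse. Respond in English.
The acceleration at t = 3 is a = 9242.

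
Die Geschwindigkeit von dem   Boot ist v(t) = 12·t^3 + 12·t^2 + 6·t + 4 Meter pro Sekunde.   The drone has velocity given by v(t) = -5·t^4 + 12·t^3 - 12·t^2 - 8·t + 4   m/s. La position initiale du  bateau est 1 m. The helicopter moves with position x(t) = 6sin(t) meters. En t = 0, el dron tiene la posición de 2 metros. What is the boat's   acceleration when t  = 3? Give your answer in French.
En partant de la vitesse v(t) = 12·t^3 + 12·t^2 + 6·t + 4, nous prenons 1 dérivée. La dérivée de la vitesse donne l'accélération: a(t) = 36·t^2 + 24·t + 6. Nous avons l'accélération a(t) = 36·t^2 + 24·t + 6. En substituant t = 3: a(3) = 402.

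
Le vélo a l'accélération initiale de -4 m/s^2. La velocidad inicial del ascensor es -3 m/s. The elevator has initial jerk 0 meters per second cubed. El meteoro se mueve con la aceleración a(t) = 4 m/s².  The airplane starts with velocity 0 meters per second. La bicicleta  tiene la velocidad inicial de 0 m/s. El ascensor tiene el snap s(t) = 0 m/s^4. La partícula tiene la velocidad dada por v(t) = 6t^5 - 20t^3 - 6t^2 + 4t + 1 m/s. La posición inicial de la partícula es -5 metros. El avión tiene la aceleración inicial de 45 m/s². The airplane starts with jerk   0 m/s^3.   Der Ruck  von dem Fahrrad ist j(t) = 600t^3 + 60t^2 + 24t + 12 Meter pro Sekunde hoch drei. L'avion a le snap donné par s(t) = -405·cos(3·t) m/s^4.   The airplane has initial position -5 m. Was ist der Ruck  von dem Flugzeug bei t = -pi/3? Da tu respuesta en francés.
En partant du snap s(t) = -405·cos(3·t), nous prenons 1 intégrale. En prenant ∫s(t)dt et en appliquant j(0) = 0, nous trouvons j(t) = -135·sin(3·t). Nous avons le jerk j(t) = -135·sin(3·t). En substituant t = -pi/3: j(-pi/3) = 0.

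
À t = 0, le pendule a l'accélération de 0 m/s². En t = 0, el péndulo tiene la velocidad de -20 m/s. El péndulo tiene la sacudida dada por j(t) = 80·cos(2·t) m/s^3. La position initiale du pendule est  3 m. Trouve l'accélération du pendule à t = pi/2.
Nous devons intégrer notre équation du jerk j(t) = 80·cos(2·t) 1 fois. La primitive du jerk, avec a(0) = 0, donne l'accélération: a(t) = 40·sin(2·t). De l'équation de l'accélération a(t) = 40·sin(2·t), nous substituons t = pi/2 pour obtenir a = 0.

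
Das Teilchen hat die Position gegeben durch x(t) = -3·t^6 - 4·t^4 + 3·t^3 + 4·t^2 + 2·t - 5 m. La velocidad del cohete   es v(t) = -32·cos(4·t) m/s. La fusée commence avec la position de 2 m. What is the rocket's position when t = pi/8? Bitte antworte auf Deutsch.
Wir müssen die Stammfunktion unserer Gleichung für die Geschwindigkeit v(t) = -32·cos(4·t) 1-mal finden. Das Integral von der Geschwindigkeit, mit x(0) = 2, ergibt die Position: x(t) = 2 - 8·sin(4·t). Mit x(t) = 2 - 8·sin(4·t) und Einsetzen von t = pi/8, finden wir x = -6.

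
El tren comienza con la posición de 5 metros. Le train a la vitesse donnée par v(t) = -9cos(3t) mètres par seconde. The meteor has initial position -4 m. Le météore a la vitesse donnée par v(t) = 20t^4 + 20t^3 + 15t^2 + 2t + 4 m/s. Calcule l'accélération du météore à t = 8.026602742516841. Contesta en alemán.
Wir müssen unsere Gleichung für die Geschwindigkeit v(t) = 20·t^4 + 20·t^3 + 15·t^2 + 2·t + 4 1-mal ableiten. Durch Ableiten von der Geschwindigkeit erhalten wir die Beschleunigung: a(t) = 80·t^3 + 60·t^2 + 30·t + 2. Mit a(t) = 80·t^3 + 60·t^2 + 30·t + 2 und Einsetzen von t = 8.026602742516841, finden wir a = 45478.3576040044.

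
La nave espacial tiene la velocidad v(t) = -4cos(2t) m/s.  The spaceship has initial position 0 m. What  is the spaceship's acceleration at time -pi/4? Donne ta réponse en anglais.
We must differentiate our velocity equation v(t) = -4·cos(2·t) 1 time. The derivative of velocity gives acceleration: a(t) = 8·sin(2·t). Using a(t) = 8·sin(2·t) and substituting t = -pi/4, we find a = -8.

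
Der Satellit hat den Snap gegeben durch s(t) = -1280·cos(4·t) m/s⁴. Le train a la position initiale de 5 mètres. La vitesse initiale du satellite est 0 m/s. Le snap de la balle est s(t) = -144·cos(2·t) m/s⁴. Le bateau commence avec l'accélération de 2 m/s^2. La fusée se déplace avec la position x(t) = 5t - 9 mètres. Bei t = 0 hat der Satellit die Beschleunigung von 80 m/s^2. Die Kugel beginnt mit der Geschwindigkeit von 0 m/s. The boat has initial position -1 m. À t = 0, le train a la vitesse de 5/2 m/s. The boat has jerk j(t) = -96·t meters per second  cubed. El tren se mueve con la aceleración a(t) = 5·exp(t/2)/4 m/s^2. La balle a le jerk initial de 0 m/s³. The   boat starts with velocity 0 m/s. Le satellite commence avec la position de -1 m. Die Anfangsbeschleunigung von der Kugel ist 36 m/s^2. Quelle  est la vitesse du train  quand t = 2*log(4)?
Pour résoudre ceci, nous devons prendre 1 primitive de notre équation de l'accélération a(t) = 5·exp(t/2)/4. En prenant ∫a(t)dt et en appliquant v(0) = 5/2, nous trouvons v(t) = 5·exp(t/2)/2. De l'équation de la vitesse v(t) = 5·exp(t/2)/2, nous substituons t = 2*log(4) pour obtenir v = 10.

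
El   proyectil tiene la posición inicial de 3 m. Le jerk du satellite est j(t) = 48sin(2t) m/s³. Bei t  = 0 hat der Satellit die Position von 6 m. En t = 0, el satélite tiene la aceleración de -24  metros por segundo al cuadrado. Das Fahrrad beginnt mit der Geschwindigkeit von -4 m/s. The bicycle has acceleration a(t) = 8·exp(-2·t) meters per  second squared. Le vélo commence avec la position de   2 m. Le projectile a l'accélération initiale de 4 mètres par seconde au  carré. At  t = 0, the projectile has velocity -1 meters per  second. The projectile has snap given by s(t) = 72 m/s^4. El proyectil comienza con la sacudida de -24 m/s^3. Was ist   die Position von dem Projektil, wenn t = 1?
Wir müssen unsere Gleichung für den Snap s(t) = 72 4-mal integrieren. Mit ∫s(t)dt und Anwendung von j(0) = -24, finden wir j(t) = 72·t - 24. Mit ∫j(t)dt und Anwendung von a(0) = 4, finden wir a(t) = 36·t^2 - 24·t + 4. Durch Integration von der Beschleunigung und Verwendung der Anfangsbedingung v(0) = -1, erhalten wir v(t) = 12·t^3 - 12·t^2 + 4·t - 1. Mit ∫v(t)dt und Anwendung von x(0) = 3, finden wir x(t) = 3·t^4 - 4·t^3 + 2·t^2 - t + 3. Aus der Gleichung für die Position x(t) = 3·t^4 - 4·t^3 + 2·t^2 - t + 3, setzen wir t = 1 ein und erhalten x = 3.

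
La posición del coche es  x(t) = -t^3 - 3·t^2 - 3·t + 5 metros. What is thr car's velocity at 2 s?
We must differentiate our position equation x(t) = -t^3 - 3·t^2 - 3·t + 5 1 time. Differentiating position, we get velocity: v(t) = -3·t^2 - 6·t - 3. Using v(t) = -3·t^2 - 6·t - 3 and substituting t = 2, we find v = -27.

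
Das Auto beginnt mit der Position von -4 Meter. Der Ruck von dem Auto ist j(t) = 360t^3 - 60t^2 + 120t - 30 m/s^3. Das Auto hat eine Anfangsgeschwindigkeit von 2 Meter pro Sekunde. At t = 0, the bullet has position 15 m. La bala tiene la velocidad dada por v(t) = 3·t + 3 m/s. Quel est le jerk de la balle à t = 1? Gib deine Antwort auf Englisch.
Starting from velocity v(t) = 3·t + 3, we take 2 derivatives. Differentiating velocity, we get acceleration: a(t) = 3. The derivative of acceleration gives jerk: j(t) = 0. We have jerk j(t) = 0. Substituting t = 1: j(1) = 0.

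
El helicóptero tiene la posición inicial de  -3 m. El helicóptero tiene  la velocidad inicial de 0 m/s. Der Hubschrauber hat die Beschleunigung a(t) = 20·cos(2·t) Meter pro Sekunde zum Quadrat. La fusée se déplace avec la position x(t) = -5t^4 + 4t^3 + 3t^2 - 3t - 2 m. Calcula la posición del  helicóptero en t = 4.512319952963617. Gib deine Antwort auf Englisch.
Starting from acceleration a(t) = 20·cos(2·t), we take 2 integrals. Finding the antiderivative of a(t) and using v(0) = 0: v(t) = 10·sin(2·t). Integrating velocity and using the initial condition x(0) = -3, we get x(t) = 2 - 5·cos(2·t). Using x(t) = 2 - 5·cos(2·t) and substituting t = 4.512319952963617, we find x = 6.60503612068982.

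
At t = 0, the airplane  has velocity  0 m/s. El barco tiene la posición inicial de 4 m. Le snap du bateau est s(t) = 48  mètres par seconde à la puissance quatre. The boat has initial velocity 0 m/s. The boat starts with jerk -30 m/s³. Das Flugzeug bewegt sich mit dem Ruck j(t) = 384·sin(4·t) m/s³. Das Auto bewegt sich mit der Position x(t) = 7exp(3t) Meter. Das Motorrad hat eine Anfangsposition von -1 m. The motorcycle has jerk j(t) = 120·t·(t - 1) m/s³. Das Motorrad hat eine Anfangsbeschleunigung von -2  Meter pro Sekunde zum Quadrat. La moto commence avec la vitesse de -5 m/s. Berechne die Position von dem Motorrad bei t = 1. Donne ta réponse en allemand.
Wir müssen das Integral unserer Gleichung für den Ruck j(t) = 120·t·(t - 1) 3-mal finden. Das Integral von dem Ruck, mit a(0) = -2, ergibt die Beschleunigung: a(t) = 40·t^3 - 60·t^2 - 2. Durch Integration von der Beschleunigung und Verwendung der Anfangsbedingung v(0) = -5, erhalten wir v(t) = 10·t^4 - 20·t^3 - 2·t - 5. Mit ∫v(t)dt und Anwendung von x(0) = -1, finden wir x(t) = 2·t^5 - 5·t^4 - t^2 - 5·t - 1. Wir haben die Position x(t) = 2·t^5 - 5·t^4 - t^2 - 5·t - 1. Durch Einsetzen von t = 1: x(1) = -10.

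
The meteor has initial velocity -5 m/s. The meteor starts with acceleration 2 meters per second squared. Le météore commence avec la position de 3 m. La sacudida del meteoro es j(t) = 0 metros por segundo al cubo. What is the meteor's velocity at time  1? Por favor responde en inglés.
We must find the integral of our jerk equation j(t) = 0 2 times. Integrating jerk and using the initial condition a(0) = 2, we get a(t) = 2. Taking ∫a(t)dt and applying v(0) = -5, we find v(t) = 2·t - 5. From the given velocity equation v(t) = 2·t - 5, we substitute t = 1 to get v = -3.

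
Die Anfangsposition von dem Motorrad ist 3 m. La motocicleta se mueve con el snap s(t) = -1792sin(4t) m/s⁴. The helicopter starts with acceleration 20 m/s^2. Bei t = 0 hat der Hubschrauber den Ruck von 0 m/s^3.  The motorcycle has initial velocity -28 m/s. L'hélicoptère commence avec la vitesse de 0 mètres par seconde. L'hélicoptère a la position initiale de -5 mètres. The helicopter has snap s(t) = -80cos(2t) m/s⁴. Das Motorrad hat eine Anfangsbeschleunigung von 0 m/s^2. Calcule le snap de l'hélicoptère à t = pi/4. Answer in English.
We have snap s(t) = -80·cos(2·t). Substituting t = pi/4: s(pi/4) = 0.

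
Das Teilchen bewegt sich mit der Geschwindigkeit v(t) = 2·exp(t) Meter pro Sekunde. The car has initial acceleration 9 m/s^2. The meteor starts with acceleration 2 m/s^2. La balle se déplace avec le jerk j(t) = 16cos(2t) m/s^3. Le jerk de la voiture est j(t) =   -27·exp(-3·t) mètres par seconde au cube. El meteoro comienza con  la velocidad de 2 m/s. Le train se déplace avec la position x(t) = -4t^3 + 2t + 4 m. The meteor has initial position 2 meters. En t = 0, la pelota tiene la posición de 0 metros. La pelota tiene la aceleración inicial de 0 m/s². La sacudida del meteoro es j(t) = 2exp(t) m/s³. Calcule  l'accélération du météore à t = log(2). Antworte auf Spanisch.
Partiendo de la sacudida j(t) = 2·exp(t), tomamos 1 antiderivada. La integral de la sacudida es la aceleración. Usando a(0) = 2, obtenemos a(t) = 2·exp(t). Usando a(t) = 2·exp(t) y sustituyendo t = log(2), encontramos a = 4.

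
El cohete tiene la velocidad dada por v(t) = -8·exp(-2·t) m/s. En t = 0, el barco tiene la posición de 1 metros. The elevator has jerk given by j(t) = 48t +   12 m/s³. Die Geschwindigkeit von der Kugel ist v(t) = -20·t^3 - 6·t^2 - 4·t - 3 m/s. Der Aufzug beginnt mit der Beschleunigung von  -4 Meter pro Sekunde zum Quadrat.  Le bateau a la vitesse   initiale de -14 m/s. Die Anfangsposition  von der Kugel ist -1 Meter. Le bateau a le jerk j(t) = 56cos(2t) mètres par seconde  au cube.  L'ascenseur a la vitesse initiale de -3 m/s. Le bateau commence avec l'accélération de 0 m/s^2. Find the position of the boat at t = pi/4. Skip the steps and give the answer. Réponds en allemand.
Die Antwort ist -6.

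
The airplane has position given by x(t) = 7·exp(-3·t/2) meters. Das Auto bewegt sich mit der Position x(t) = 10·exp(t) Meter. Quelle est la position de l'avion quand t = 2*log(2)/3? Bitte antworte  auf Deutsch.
Aus der Gleichung für die Position x(t) = 7·exp(-3·t/2), setzen wir t = 2*log(2)/3 ein und erhalten x = 7/2.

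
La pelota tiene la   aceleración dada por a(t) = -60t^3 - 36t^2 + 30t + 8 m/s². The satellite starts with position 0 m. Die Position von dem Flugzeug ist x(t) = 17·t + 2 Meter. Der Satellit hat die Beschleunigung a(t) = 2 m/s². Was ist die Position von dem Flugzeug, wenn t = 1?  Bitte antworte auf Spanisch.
De la ecuación de la posición x(t) = 17·t + 2, sustituimos t = 1 para obtener x = 19.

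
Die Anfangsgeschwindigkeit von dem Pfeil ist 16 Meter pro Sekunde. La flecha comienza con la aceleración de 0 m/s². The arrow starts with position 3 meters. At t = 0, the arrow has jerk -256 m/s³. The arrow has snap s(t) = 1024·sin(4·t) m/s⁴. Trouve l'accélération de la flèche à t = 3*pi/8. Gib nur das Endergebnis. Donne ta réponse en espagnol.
a(3*pi/8) = 64.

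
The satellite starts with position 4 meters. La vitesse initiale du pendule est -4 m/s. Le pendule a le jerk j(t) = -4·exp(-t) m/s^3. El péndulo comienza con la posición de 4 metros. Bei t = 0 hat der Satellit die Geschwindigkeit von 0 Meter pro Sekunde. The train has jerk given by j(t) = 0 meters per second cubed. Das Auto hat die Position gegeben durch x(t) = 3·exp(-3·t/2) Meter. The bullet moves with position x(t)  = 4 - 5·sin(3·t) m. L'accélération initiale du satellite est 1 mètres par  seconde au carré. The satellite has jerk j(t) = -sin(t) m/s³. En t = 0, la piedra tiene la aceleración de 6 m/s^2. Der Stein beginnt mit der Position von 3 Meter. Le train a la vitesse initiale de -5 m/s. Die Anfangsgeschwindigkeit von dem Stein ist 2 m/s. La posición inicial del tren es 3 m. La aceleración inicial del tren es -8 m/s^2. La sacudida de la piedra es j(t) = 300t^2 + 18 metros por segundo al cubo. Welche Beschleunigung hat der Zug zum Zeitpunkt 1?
Wir müssen unsere Gleichung für den Ruck j(t) = 0 1-mal integrieren. Das Integral von dem Ruck ist die Beschleunigung. Mit a(0) = -8 erhalten wir a(t) = -8. Aus der Gleichung für die Beschleunigung a(t) = -8, setzen wir t = 1 ein und erhalten a = -8.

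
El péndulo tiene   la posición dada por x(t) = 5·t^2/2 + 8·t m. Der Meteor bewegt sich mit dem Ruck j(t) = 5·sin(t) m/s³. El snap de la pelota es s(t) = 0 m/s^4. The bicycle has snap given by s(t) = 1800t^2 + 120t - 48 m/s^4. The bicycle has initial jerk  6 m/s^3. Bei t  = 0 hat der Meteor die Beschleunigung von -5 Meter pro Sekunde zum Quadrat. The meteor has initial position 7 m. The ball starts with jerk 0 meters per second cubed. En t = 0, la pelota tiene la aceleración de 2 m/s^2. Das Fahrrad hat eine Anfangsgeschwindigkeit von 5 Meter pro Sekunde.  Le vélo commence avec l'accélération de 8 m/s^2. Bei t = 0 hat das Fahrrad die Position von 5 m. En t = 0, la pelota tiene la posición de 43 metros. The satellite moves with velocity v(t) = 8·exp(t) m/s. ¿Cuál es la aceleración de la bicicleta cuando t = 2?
Necesitamos integrar nuestra ecuación del snap s(t) = 1800·t^2 + 120·t - 48 2 veces. Integrando el snap y usando la condición inicial j(0) = 6, obtenemos j(t) = 600·t^3 + 60·t^2 - 48·t + 6. La antiderivada de la sacudida, con a(0) = 8, da la aceleración: a(t) = 150·t^4 + 20·t^3 - 24·t^2 + 6·t + 8. Tenemos la aceleración a(t) = 150·t^4 + 20·t^3 - 24·t^2 + 6·t + 8. Sustituyendo t = 2: a(2) = 2484.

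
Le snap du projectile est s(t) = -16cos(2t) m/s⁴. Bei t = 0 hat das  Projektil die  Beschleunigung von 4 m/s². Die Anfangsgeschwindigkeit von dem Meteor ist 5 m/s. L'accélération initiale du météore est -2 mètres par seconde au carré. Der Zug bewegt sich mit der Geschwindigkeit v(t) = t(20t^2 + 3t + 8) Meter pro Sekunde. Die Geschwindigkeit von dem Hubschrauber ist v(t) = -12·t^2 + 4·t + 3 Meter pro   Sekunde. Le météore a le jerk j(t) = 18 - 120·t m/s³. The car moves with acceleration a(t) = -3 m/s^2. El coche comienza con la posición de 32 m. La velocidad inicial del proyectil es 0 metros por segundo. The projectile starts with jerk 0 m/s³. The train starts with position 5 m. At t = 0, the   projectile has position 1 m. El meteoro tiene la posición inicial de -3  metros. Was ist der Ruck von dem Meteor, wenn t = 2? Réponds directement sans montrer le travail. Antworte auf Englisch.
j(2) = -222.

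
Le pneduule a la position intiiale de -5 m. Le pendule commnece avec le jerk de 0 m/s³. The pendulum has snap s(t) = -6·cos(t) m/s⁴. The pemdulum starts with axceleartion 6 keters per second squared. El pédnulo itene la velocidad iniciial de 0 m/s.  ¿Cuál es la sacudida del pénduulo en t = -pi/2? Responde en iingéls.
We must find the integral of our snap equation s(t) = -6·cos(t) 1 time. Finding the integral of s(t) and using j(0) = 0: j(t) = -6·sin(t). From the given jerk equation j(t) = -6·sin(t), we substitute t = -pi/2 to get j = 6.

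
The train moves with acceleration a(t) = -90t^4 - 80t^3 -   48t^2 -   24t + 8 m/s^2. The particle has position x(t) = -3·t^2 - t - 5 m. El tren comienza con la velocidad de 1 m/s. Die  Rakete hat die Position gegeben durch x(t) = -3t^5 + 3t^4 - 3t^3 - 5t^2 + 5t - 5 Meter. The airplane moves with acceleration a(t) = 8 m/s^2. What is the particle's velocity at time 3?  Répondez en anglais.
We must differentiate our position equation x(t) = -3·t^2 - t - 5 1 time. The derivative of position gives velocity: v(t) = -6·t - 1. Using v(t) = -6·t - 1 and substituting t = 3, we find v = -19.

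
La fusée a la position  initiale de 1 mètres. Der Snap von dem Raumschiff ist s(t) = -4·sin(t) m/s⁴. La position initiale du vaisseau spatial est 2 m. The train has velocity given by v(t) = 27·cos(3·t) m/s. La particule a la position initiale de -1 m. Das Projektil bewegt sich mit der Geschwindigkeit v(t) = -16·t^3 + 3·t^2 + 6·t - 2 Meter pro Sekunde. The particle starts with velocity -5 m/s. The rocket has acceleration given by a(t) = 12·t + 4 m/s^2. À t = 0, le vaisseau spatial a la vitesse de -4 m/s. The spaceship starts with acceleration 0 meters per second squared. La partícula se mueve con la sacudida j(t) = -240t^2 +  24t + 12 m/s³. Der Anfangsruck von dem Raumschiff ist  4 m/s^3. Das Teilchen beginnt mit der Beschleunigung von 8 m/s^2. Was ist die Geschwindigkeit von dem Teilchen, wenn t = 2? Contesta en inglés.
Starting from jerk j(t) = -240·t^2 + 24·t + 12, we take 2 integrals. Integrating jerk and using the initial condition a(0) = 8, we get a(t) = -80·t^3 + 12·t^2 + 12·t + 8. The integral of acceleration is velocity. Using v(0) = -5, we get v(t) = -20·t^4 + 4·t^3 + 6·t^2 + 8·t - 5. From the given velocity equation v(t) = -20·t^4 + 4·t^3 + 6·t^2 + 8·t - 5, we substitute t = 2 to get v = -253.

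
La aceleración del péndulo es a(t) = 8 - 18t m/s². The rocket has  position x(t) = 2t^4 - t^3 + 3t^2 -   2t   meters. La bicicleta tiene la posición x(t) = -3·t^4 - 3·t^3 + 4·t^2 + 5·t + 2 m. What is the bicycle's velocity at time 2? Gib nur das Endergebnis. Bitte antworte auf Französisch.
À t = 2, v = -111.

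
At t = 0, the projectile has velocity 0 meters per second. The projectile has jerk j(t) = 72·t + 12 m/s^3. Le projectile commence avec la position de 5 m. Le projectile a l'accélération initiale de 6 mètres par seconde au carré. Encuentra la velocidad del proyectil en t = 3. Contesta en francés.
Nous devons intégrer notre équation du jerk j(t) = 72·t + 12 2 fois. En prenant ∫j(t)dt et en appliquant a(0) = 6, nous trouvons a(t) = 36·t^2 + 12·t + 6. En intégrant l'accélération et en utilisant la condition initiale v(0) = 0, nous obtenons v(t) = 6·t·(2·t^2 + t + 1). En utilisant v(t) = 6·t·(2·t^2 + t + 1) et en substituant t = 3, nous trouvons v = 396.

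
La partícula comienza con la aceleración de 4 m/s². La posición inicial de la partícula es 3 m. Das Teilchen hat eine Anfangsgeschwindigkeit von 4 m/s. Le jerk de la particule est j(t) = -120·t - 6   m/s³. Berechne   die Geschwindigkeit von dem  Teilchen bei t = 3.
Ausgehend von dem Ruck j(t) = -120·t - 6, nehmen wir 2 Stammfunktionen. Durch Integration von dem Ruck und Verwendung der Anfangsbedingung a(0) = 4, erhalten wir a(t) = -60·t^2 - 6·t + 4. Mit ∫a(t)dt und Anwendung von v(0) = 4, finden wir v(t) = -20·t^3 - 3·t^2 + 4·t + 4. Aus der Gleichung für die Geschwindigkeit v(t) = -20·t^3 - 3·t^2 + 4·t + 4, setzen wir t = 3 ein und erhalten v = -551.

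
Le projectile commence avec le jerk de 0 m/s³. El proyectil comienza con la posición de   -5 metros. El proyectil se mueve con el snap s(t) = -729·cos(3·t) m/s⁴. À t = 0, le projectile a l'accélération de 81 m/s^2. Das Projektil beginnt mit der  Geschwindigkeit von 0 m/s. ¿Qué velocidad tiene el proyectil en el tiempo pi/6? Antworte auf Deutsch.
Wir müssen das Integral unserer Gleichung für den Snap s(t) = -729·cos(3·t) 3-mal finden. Mit ∫s(t)dt und Anwendung von j(0) = 0, finden wir j(t) = -243·sin(3·t). Mit ∫j(t)dt und Anwendung von a(0) = 81, finden wir a(t) = 81·cos(3·t). Die Stammfunktion von der Beschleunigung ist die Geschwindigkeit. Mit v(0) = 0 erhalten wir v(t) = 27·sin(3·t). Mit v(t) = 27·sin(3·t) und Einsetzen von t = pi/6, finden wir v = 27.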